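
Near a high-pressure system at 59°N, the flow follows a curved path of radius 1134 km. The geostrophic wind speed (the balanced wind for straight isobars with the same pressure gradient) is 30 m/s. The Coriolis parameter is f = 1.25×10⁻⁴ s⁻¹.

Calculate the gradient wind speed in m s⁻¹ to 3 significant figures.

Around a high, pressure-gradient force acts outward with centrifugal, so Coriolis balances both:
fV = (1/ρ)|∂P/∂n| + V²/R  →  V² − fR·V + fR·V_g = 0
With fR = 1.25×10⁻⁴ × 1134×10³ m = 142 m/s:
V = [fR − √((fR)² − 4 fR V_g)]/2 = [142 − √(142² − 4×142×30)]/2 = 43.1 m/s
Supergeostrophic (V > V_g = 30 m/s), as expected around a high.

43.1 m s⁻¹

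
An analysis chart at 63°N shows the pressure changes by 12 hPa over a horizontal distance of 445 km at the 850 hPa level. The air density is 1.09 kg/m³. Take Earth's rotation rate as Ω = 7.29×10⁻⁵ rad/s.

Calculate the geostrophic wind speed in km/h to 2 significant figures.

69 km/h

Coriolis parameter at 63°N:
f = 2Ω sin φ = 2 × 7.29×10⁻⁵ × sin 63° = 1.30×10⁻⁴ s⁻¹
Pressure gradient: |∂P/∂n| = 1200 Pa / 445000 m = 2.70×10⁻³ Pa/m
Geostrophic balance (pressure-gradient force = Coriolis force):
V_g = (1/(fρ)) |∂P/∂n| = 2.70×10⁻³ / (1.30×10⁻⁴ × 1.09) = 19.0 m/s
Converting: 19.0 m/s × 3.6 = 69 km/h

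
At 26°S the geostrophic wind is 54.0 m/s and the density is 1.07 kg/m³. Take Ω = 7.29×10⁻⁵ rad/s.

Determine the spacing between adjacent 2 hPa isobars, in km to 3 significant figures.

Coriolis parameter at 26°S:
f = 2Ω sin φ = 2 × 7.29×10⁻⁵ × sin 26° = 6.39×10⁻⁵ s⁻¹
Geostrophic balance rearranged: |∂P/∂n| = f ρ V_g
|∂P/∂n| = 6.39×10⁻⁵ × 1.07 × 54.0 = 3.69×10⁻³ Pa/m
Isobar spacing: Δn = ΔP/|∂P/∂n| = 200 Pa / 3.69×10⁻³ Pa/m = 54157 m ≈ 54.2 km

54.2 km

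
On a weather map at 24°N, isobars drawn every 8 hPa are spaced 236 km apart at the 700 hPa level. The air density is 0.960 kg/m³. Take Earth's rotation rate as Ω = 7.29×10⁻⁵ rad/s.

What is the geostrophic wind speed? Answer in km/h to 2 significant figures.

Coriolis parameter at 24°N:
f = 2Ω sin φ = 2 × 7.29×10⁻⁵ × sin 24° = 5.93×10⁻⁵ s⁻¹
Pressure gradient: |∂P/∂n| = 800 Pa / 236000 m = 3.39×10⁻³ Pa/m
Geostrophic balance (pressure-gradient force = Coriolis force):
V_g = (1/(fρ)) |∂P/∂n| = 3.39×10⁻³ / (5.93×10⁻⁵ × 0.960) = 59.5 m/s
Converting: 59.5 m/s × 3.6 = 210 km/h

210 km/h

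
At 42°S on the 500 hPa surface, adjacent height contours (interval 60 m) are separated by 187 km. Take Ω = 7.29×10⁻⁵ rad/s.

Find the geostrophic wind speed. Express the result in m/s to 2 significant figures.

Coriolis parameter at 42°S:
f = 2Ω sin φ = 2 × 7.29×10⁻⁵ × sin 42° = 9.76×10⁻⁵ s⁻¹
Height gradient: |∂Z/∂n| = 60 m / 187000 m = 3.21×10⁻⁴
On a pressure surface, geostrophic balance gives V_g = (g/f)|∂Z/∂n|:
V_g = 9.81 × 3.21×10⁻⁴ / 9.76×10⁻⁵ = 32.3 m/s

32 m/s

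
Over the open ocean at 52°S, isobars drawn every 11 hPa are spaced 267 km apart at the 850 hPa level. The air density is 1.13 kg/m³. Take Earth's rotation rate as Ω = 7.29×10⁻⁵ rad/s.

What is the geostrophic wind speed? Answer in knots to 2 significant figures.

62 knots

Coriolis parameter at 52°S:
f = 2Ω sin φ = 2 × 7.29×10⁻⁵ × sin 52° = 1.15×10⁻⁴ s⁻¹
Pressure gradient: |∂P/∂n| = 1100 Pa / 267000 m = 4.12×10⁻³ Pa/m
Geostrophic balance (pressure-gradient force = Coriolis force):
V_g = (1/(fρ)) |∂P/∂n| = 4.12×10⁻³ / (1.15×10⁻⁴ × 1.13) = 31.7 m/s
Converting: 31.7 m/s × 1.944 = 62 knots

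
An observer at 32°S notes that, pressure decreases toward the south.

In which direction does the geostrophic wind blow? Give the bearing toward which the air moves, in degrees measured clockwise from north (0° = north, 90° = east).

The pressure-gradient force points toward the south (bearing 180°).
Geostrophic balance: in the Southern Hemisphere the Coriolis force deflects motion to the left, so the geostrophic wind blows 90° to the left of the pressure-gradient force (low pressure on the right).
Rotating 180° by 90° counterclockwise gives 090° — the wind blows toward the east.

090°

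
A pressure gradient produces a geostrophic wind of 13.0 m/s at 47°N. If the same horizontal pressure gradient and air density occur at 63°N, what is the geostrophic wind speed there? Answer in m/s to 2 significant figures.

With the same pressure gradient and density, V_g ∝ 1/f ∝ 1/sin φ.
V₂ = V₁ · sin φ₁ / sin φ₂ = 13.0 × sin 47° / sin 63°
V₂ = 13.0 × 0.7314/0.8910 = 11 m/s

11 m/s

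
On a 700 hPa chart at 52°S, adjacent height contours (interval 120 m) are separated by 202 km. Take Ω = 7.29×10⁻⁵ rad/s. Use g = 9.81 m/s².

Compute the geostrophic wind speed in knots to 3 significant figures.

Coriolis parameter at 52°S:
f = 2Ω sin φ = 2 × 7.29×10⁻⁵ × sin 52° = 1.15×10⁻⁴ s⁻¹
Height gradient: |∂Z/∂n| = 120 m / 202000 m = 5.94×10⁻⁴
On a pressure surface, geostrophic balance gives V_g = (g/f)|∂Z/∂n|:
V_g = 9.81 × 5.94×10⁻⁴ / 1.15×10⁻⁴ = 50.7 m/s
Converting: 50.7 m/s × 1.944 = 98.6 knots

98.6 knots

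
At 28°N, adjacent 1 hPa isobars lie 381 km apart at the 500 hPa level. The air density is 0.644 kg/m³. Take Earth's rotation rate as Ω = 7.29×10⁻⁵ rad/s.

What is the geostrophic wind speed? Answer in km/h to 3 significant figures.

21.4 km/h

Coriolis parameter at 28°N:
f = 2Ω sin φ = 2 × 7.29×10⁻⁵ × sin 28° = 6.84×10⁻⁵ s⁻¹
Pressure gradient: |∂P/∂n| = 100 Pa / 381000 m = 2.62×10⁻⁴ Pa/m
Geostrophic balance (pressure-gradient force = Coriolis force):
V_g = (1/(fρ)) |∂P/∂n| = 2.62×10⁻⁴ / (6.84×10⁻⁵ × 0.644) = 5.95 m/s
Converting: 5.95 m/s × 3.6 = 21.4 km/h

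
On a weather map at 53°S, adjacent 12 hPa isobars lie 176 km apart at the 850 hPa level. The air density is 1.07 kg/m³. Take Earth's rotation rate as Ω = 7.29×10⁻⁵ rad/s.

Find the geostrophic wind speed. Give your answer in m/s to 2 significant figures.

55 m/s

Coriolis parameter at 53°S:
f = 2Ω sin φ = 2 × 7.29×10⁻⁵ × sin 53° = 1.16×10⁻⁴ s⁻¹
Pressure gradient: |∂P/∂n| = 1200 Pa / 176000 m = 6.82×10⁻³ Pa/m
Geostrophic balance (pressure-gradient force = Coriolis force):
V_g = (1/(fρ)) |∂P/∂n| = 6.82×10⁻³ / (1.16×10⁻⁴ × 1.07) = 54.7 m/s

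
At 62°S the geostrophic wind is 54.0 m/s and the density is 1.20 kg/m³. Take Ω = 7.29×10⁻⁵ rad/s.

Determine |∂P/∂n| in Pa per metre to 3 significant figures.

8.34×10⁻³ Pa/m

Coriolis parameter at 62°S:
f = 2Ω sin φ = 2 × 7.29×10⁻⁵ × sin 62° = 1.29×10⁻⁴ s⁻¹
Geostrophic balance rearranged: |∂P/∂n| = f ρ V_g
|∂P/∂n| = 1.29×10⁻⁴ × 1.20 × 54.0 = 8.34×10⁻³ Pa/m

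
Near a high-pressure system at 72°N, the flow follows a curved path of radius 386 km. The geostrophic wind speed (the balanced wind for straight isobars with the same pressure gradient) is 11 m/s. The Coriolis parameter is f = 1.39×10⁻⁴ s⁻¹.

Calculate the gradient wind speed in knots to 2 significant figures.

Around a high, pressure-gradient force acts outward with centrifugal, so Coriolis balances both:
fV = (1/ρ)|∂P/∂n| + V²/R  →  V² − fR·V + fR·V_g = 0
With fR = 1.39×10⁻⁴ × 386×10³ m = 53.7 m/s:
V = [fR − √((fR)² − 4 fR V_g)]/2 = [53.7 − √(53.7² − 4×53.7×11)]/2 = 15.4 m/s
Supergeostrophic (V > V_g = 11 m/s), as expected around a high.
Converting: 15.4 m/s × 1.944 = 30 knots

30 knots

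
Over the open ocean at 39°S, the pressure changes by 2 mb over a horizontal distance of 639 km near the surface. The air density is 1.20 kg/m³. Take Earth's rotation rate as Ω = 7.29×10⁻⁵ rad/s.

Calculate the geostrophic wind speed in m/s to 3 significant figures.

2.84 m/s

Coriolis parameter at 39°S:
f = 2Ω sin φ = 2 × 7.29×10⁻⁵ × sin 39° = 9.18×10⁻⁵ s⁻¹
Pressure gradient: |∂P/∂n| = 200 Pa / 639000 m = 3.13×10⁻⁴ Pa/m
Geostrophic balance (pressure-gradient force = Coriolis force):
V_g = (1/(fρ)) |∂P/∂n| = 3.13×10⁻⁴ / (9.18×10⁻⁵ × 1.20) = 2.84 m/s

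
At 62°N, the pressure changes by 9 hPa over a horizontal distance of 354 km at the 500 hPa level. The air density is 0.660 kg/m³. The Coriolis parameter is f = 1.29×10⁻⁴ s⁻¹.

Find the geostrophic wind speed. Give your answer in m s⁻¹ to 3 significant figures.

29.9 m s⁻¹

Pressure gradient: |∂P/∂n| = 900 Pa / 354000 m = 2.54×10⁻³ Pa/m
Geostrophic balance (pressure-gradient force = Coriolis force):
V_g = (1/(fρ)) |∂P/∂n| = 2.54×10⁻³ / (1.29×10⁻⁴ × 0.660) = 29.9 m/s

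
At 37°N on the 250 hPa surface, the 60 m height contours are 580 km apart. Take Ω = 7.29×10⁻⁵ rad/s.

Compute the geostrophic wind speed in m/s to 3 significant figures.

11.6 m/s

Coriolis parameter at 37°N:
f = 2Ω sin φ = 2 × 7.29×10⁻⁵ × sin 37° = 8.77×10⁻⁵ s⁻¹
Height gradient: |∂Z/∂n| = 60 m / 580000 m = 1.03×10⁻⁴
On a pressure surface, geostrophic balance gives V_g = (g/f)|∂Z/∂n|:
V_g = 9.81 × 1.03×10⁻⁴ / 8.77×10⁻⁵ = 11.6 m/s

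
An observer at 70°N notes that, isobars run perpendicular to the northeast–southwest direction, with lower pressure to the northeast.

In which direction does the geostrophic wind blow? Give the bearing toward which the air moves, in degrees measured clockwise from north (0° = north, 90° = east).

135°

The pressure-gradient force points toward the northeast (bearing 045°).
Geostrophic balance: in the Northern Hemisphere the Coriolis force deflects motion to the right, so the geostrophic wind blows 90° to the right of the pressure-gradient force (low pressure on the left).
Rotating 045° by 90° clockwise gives 135° — the wind blows toward the southeast.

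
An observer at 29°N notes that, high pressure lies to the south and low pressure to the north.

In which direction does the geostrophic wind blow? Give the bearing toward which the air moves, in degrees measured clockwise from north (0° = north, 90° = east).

090°

The pressure-gradient force points toward the north (bearing 000°).
Geostrophic balance: in the Northern Hemisphere the Coriolis force deflects motion to the right, so the geostrophic wind blows 90° to the right of the pressure-gradient force (low pressure on the left).
Rotating 000° by 90° clockwise gives 090° — the wind blows toward the east.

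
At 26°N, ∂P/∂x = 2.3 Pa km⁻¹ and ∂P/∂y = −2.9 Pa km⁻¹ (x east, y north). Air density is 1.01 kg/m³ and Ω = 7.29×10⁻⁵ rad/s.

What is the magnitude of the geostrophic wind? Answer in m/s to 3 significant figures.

57.3 m/s

Coriolis parameter at 26°N:
f = 2Ω sin φ = 2 × 7.29×10⁻⁵ × sin 26° = 6.39×10⁻⁵ s⁻¹
Component geostrophic relations (x east, y north):
u_g = −(1/(fρ)) ∂P/∂y,  v_g = (1/(fρ)) ∂P/∂x
u_g = −(−2.9×10⁻³)/(6.39×10⁻⁵ × 1.01) = 44.9 m/s;  v_g = (2.3×10⁻³)/(6.39×10⁻⁵ × 1.01) = 35.6 m/s
|V_g| = √(u_g² + v_g²) = 57.3 m/s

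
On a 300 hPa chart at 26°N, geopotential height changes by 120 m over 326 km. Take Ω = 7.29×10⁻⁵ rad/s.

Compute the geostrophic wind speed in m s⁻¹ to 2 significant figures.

Coriolis parameter at 26°N:
f = 2Ω sin φ = 2 × 7.29×10⁻⁵ × sin 26° = 6.39×10⁻⁵ s⁻¹
Height gradient: |∂Z/∂n| = 120 m / 326000 m = 3.68×10⁻⁴
On a pressure surface, geostrophic balance gives V_g = (g/f)|∂Z/∂n|:
V_g = 9.81 × 3.68×10⁻⁴ / 6.39×10⁻⁵ = 56.5 m/s

56 m s⁻¹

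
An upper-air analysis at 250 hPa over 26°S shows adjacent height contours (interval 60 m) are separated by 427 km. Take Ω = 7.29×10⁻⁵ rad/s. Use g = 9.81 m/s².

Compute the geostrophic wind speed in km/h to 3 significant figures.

77.6 km/h

Coriolis parameter at 26°S:
f = 2Ω sin φ = 2 × 7.29×10⁻⁵ × sin 26° = 6.39×10⁻⁵ s⁻¹
Height gradient: |∂Z/∂n| = 60 m / 427000 m = 1.41×10⁻⁴
On a pressure surface, geostrophic balance gives V_g = (g/f)|∂Z/∂n|:
V_g = 9.81 × 1.41×10⁻⁴ / 6.39×10⁻⁵ = 21.6 m/s
Converting: 21.6 m/s × 3.6 = 77.6 km/h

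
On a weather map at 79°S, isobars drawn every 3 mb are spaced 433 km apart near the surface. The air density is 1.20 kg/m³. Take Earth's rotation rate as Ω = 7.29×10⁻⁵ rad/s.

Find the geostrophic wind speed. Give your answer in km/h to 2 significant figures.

15 km/h

Coriolis parameter at 79°S:
f = 2Ω sin φ = 2 × 7.29×10⁻⁵ × sin 79° = 1.43×10⁻⁴ s⁻¹
Pressure gradient: |∂P/∂n| = 300 Pa / 433000 m = 6.93×10⁻⁴ Pa/m
Geostrophic balance (pressure-gradient force = Coriolis force):
V_g = (1/(fρ)) |∂P/∂n| = 6.93×10⁻⁴ / (1.43×10⁻⁴ × 1.20) = 4.03 m/s
Converting: 4.03 m/s × 3.6 = 15 km/h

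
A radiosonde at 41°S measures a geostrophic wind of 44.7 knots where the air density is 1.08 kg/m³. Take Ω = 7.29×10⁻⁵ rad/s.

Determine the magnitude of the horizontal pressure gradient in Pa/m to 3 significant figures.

2.38×10⁻³ Pa/m

Coriolis parameter at 41°S:
f = 2Ω sin φ = 2 × 7.29×10⁻⁵ × sin 41° = 9.57×10⁻⁵ s⁻¹
Wind speed in SI: 44.7 knots = 23.0 m/s
Geostrophic balance rearranged: |∂P/∂n| = f ρ V_g
|∂P/∂n| = 9.57×10⁻⁵ × 1.08 × 23.0 = 2.38×10⁻³ Pa/m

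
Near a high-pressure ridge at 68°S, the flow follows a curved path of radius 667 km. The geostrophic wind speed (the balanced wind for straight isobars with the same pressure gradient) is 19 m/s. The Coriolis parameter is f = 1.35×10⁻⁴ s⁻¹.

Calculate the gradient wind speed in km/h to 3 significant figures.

Around a high, pressure-gradient force acts outward with centrifugal, so Coriolis balances both:
fV = (1/ρ)|∂P/∂n| + V²/R  →  V² − fR·V + fR·V_g = 0
With fR = 1.35×10⁻⁴ × 667×10³ m = 90.0 m/s:
V = [fR − √((fR)² − 4 fR V_g)]/2 = [90.0 − √(90.0² − 4×90.0×19)]/2 = 27.2 m/s
Supergeostrophic (V > V_g = 19 m/s), as expected around a high.
Converting: 27.2 m/s × 3.6 = 98.1 km/h

98.1 km/h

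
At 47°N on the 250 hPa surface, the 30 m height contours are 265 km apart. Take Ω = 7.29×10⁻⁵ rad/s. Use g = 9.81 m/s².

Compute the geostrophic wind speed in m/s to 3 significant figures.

10.4 m/s

Coriolis parameter at 47°N:
f = 2Ω sin φ = 2 × 7.29×10⁻⁵ × sin 47° = 1.07×10⁻⁴ s⁻¹
Height gradient: |∂Z/∂n| = 30 m / 265000 m = 1.13×10⁻⁴
On a pressure surface, geostrophic balance gives V_g = (g/f)|∂Z/∂n|:
V_g = 9.81 × 1.13×10⁻⁴ / 1.07×10⁻⁴ = 10.4 m/s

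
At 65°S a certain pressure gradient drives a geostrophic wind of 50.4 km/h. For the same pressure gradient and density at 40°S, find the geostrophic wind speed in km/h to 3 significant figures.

71.1 km/h

With the same pressure gradient and density, V_g ∝ 1/f ∝ 1/sin φ.
V₂ = V₁ · sin φ₁ / sin φ₂ = 50.4 × sin 65° / sin 40°
V₂ = 50.4 × 0.9063/0.6428 = 71.1 km/h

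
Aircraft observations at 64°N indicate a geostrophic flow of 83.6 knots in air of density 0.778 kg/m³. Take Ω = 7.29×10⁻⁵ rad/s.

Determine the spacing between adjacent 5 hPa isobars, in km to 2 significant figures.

Coriolis parameter at 64°N:
f = 2Ω sin φ = 2 × 7.29×10⁻⁵ × sin 64° = 1.31×10⁻⁴ s⁻¹
Wind speed in SI: 83.6 knots = 43.0 m/s
Geostrophic balance rearranged: |∂P/∂n| = f ρ V_g
|∂P/∂n| = 1.31×10⁻⁴ × 0.778 × 43.0 = 4.38×10⁻³ Pa/m
Isobar spacing: Δn = ΔP/|∂P/∂n| = 500 Pa / 4.38×10⁻³ Pa/m = 114032 m ≈ 110 km

110 km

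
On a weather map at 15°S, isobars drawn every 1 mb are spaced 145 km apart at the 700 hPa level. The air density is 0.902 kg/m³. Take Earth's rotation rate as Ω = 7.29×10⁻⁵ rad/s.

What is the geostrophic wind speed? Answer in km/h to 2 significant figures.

73 km/h

Coriolis parameter at 15°S:
f = 2Ω sin φ = 2 × 7.29×10⁻⁵ × sin 15° = 3.77×10⁻⁵ s⁻¹
Pressure gradient: |∂P/∂n| = 100 Pa / 145000 m = 6.90×10⁻⁴ Pa/m
Geostrophic balance (pressure-gradient force = Coriolis force):
V_g = (1/(fρ)) |∂P/∂n| = 6.90×10⁻⁴ / (3.77×10⁻⁵ × 0.902) = 20.3 m/s
Converting: 20.3 m/s × 3.6 = 73 km/h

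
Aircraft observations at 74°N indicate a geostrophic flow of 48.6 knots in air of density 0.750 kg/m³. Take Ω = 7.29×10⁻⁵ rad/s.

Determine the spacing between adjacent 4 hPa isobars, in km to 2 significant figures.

Coriolis parameter at 74°N:
f = 2Ω sin φ = 2 × 7.29×10⁻⁵ × sin 74° = 1.40×10⁻⁴ s⁻¹
Wind speed in SI: 48.6 knots = 25.0 m/s
Geostrophic balance rearranged: |∂P/∂n| = f ρ V_g
|∂P/∂n| = 1.40×10⁻⁴ × 0.750 × 25.0 = 2.63×10⁻³ Pa/m
Isobar spacing: Δn = ΔP/|∂P/∂n| = 400 Pa / 2.63×10⁻³ Pa/m = 152204 m ≈ 150 km

150 km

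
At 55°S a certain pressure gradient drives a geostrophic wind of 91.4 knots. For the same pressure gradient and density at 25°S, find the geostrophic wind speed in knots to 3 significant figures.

177 knots

With the same pressure gradient and density, V_g ∝ 1/f ∝ 1/sin φ.
V₂ = V₁ · sin φ₁ / sin φ₂ = 91.4 × sin 55° / sin 25°
V₂ = 91.4 × 0.8192/0.4226 = 177 knots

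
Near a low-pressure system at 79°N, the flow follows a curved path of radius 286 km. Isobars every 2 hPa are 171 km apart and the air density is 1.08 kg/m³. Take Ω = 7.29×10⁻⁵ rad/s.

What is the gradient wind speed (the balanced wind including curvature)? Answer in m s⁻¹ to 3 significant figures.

Coriolis parameter at 79°N:
f = 2Ω sin φ = 2 × 7.29×10⁻⁵ × sin 79° = 1.43×10⁻⁴ s⁻¹
Pressure gradient: |∂P/∂n| = 200 Pa / 171000 m = 1.17×10⁻³ Pa/m
Geostrophic speed: V_g = |∂P/∂n|/(fρ) = 1.17×10⁻³/(1.43×10⁻⁴ × 1.08) = 7.57 m/s
Around a low, centrifugal force acts outward with Coriolis, so pressure-gradient force balances both:
(1/ρ)|∂P/∂n| = fV + V²/R  →  V² + fR·V − fR·V_g = 0
With fR = 1.43×10⁻⁴ × 286×10³ m = 40.9 m/s:
V = [−fR + √((fR)² + 4 fR V_g)]/2 = [−40.9 + √(40.9² + 4×40.9×7.57)]/2 = 6.53 m/s
Subgeostrophic (V < V_g = 7.57 m/s), as expected around a low.

6.53 m s⁻¹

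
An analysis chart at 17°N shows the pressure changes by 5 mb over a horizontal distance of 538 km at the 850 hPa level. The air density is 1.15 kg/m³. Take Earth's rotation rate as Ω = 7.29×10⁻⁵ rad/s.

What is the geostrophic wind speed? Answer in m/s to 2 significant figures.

Coriolis parameter at 17°N:
f = 2Ω sin φ = 2 × 7.29×10⁻⁵ × sin 17° = 4.26×10⁻⁵ s⁻¹
Pressure gradient: |∂P/∂n| = 500 Pa / 538000 m = 9.29×10⁻⁴ Pa/m
Geostrophic balance (pressure-gradient force = Coriolis force):
V_g = (1/(fρ)) |∂P/∂n| = 9.29×10⁻⁴ / (4.26×10⁻⁵ × 1.15) = 19.0 m/s

19 m/s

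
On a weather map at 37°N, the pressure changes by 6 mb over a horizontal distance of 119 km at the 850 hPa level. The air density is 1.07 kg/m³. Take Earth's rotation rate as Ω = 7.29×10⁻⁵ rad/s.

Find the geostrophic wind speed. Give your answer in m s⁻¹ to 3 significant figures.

Coriolis parameter at 37°N:
f = 2Ω sin φ = 2 × 7.29×10⁻⁵ × sin 37° = 8.77×10⁻⁵ s⁻¹
Pressure gradient: |∂P/∂n| = 600 Pa / 119000 m = 5.04×10⁻³ Pa/m
Geostrophic balance (pressure-gradient force = Coriolis force):
V_g = (1/(fρ)) |∂P/∂n| = 5.04×10⁻³ / (8.77×10⁻⁵ × 1.07) = 53.7 m/s

53.7 m s⁻¹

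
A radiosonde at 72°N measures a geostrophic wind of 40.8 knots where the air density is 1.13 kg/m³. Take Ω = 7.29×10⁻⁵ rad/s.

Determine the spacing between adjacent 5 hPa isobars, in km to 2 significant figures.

Coriolis parameter at 72°N:
f = 2Ω sin φ = 2 × 7.29×10⁻⁵ × sin 72° = 1.39×10⁻⁴ s⁻¹
Wind speed in SI: 40.8 knots = 21.0 m/s
Geostrophic balance rearranged: |∂P/∂n| = f ρ V_g
|∂P/∂n| = 1.39×10⁻⁴ × 1.13 × 21.0 = 3.29×10⁻³ Pa/m
Isobar spacing: Δn = ΔP/|∂P/∂n| = 500 Pa / 3.29×10⁻³ Pa/m = 152030 m ≈ 150 km

150 km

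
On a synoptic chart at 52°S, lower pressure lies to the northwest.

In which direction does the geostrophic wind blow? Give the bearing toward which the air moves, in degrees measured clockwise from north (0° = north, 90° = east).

The pressure-gradient force points toward the northwest (bearing 315°).
Geostrophic balance: in the Southern Hemisphere the Coriolis force deflects motion to the left, so the geostrophic wind blows 90° to the left of the pressure-gradient force (low pressure on the right).
Rotating 315° by 90° counterclockwise gives 225° — the wind blows toward the southwest.

225°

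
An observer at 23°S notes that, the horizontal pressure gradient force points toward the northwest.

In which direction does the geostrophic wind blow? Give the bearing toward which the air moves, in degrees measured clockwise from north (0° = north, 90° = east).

225°

The pressure-gradient force points toward the northwest (bearing 315°).
Geostrophic balance: in the Southern Hemisphere the Coriolis force deflects motion to the left, so the geostrophic wind blows 90° to the left of the pressure-gradient force (low pressure on the right).
Rotating 315° by 90° counterclockwise gives 225° — the wind blows toward the southwest.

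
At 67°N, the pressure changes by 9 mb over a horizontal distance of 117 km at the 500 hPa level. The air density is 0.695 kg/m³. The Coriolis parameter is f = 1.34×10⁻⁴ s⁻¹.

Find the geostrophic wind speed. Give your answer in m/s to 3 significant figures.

Pressure gradient: |∂P/∂n| = 900 Pa / 117000 m = 7.69×10⁻³ Pa/m
Geostrophic balance (pressure-gradient force = Coriolis force):
V_g = (1/(fρ)) |∂P/∂n| = 7.69×10⁻³ / (1.34×10⁻⁴ × 0.695) = 82.6 m/s

82.6 m/s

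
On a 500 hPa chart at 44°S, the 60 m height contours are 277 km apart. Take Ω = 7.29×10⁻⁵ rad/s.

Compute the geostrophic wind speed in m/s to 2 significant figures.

Coriolis parameter at 44°S:
f = 2Ω sin φ = 2 × 7.29×10⁻⁵ × sin 44° = 1.01×10⁻⁴ s⁻¹
Height gradient: |∂Z/∂n| = 60 m / 277000 m = 2.17×10⁻⁴
On a pressure surface, geostrophic balance gives V_g = (g/f)|∂Z/∂n|:
V_g = 9.81 × 2.17×10⁻⁴ / 1.01×10⁻⁴ = 21.0 m/s

21 m/s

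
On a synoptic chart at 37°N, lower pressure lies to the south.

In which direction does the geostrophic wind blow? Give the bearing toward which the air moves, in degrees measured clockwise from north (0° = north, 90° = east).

270°

The pressure-gradient force points toward the south (bearing 180°).
Geostrophic balance: in the Northern Hemisphere the Coriolis force deflects motion to the right, so the geostrophic wind blows 90° to the right of the pressure-gradient force (low pressure on the left).
Rotating 180° by 90° clockwise gives 270° — the wind blows toward the west.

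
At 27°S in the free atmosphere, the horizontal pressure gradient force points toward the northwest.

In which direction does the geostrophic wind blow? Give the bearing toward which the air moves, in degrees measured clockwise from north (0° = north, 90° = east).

The pressure-gradient force points toward the northwest (bearing 315°).
Geostrophic balance: in the Southern Hemisphere the Coriolis force deflects motion to the left, so the geostrophic wind blows 90° to the left of the pressure-gradient force (low pressure on the right).
Rotating 315° by 90° counterclockwise gives 225° — the wind blows toward the southwest.

225°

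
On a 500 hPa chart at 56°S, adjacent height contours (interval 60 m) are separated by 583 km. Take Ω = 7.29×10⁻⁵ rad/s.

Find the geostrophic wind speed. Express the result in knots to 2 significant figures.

16 knots

Coriolis parameter at 56°S:
f = 2Ω sin φ = 2 × 7.29×10⁻⁵ × sin 56° = 1.21×10⁻⁴ s⁻¹
Height gradient: |∂Z/∂n| = 60 m / 583000 m = 1.03×10⁻⁴
On a pressure surface, geostrophic balance gives V_g = (g/f)|∂Z/∂n|:
V_g = 9.81 × 1.03×10⁻⁴ / 1.21×10⁻⁴ = 8.35 m/s
Converting: 8.35 m/s × 1.944 = 16 knots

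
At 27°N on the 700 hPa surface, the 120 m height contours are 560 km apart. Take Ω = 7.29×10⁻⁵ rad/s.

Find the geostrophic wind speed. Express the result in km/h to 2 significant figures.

110 km/h

Coriolis parameter at 27°N:
f = 2Ω sin φ = 2 × 7.29×10⁻⁵ × sin 27° = 6.62×10⁻⁵ s⁻¹
Height gradient: |∂Z/∂n| = 120 m / 560000 m = 2.14×10⁻⁴
On a pressure surface, geostrophic balance gives V_g = (g/f)|∂Z/∂n|:
V_g = 9.81 × 2.14×10⁻⁴ / 6.62×10⁻⁵ = 31.8 m/s
Converting: 31.8 m/s × 3.6 = 110 km/h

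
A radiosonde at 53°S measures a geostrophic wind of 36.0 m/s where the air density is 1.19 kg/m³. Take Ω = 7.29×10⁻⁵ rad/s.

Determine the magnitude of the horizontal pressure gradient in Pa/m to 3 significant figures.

Coriolis parameter at 53°S:
f = 2Ω sin φ = 2 × 7.29×10⁻⁵ × sin 53° = 1.16×10⁻⁴ s⁻¹
Geostrophic balance rearranged: |∂P/∂n| = f ρ V_g
|∂P/∂n| = 1.16×10⁻⁴ × 1.19 × 36.0 = 4.99×10⁻³ Pa/m

4.99×10⁻³ Pa/m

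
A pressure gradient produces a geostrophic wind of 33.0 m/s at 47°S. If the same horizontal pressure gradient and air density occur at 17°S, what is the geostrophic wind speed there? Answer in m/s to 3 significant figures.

82.5 m/s

With the same pressure gradient and density, V_g ∝ 1/f ∝ 1/sin φ.
V₂ = V₁ · sin φ₁ / sin φ₂ = 33.0 × sin 47° / sin 17°
V₂ = 33.0 × 0.7314/0.2924 = 82.5 m/s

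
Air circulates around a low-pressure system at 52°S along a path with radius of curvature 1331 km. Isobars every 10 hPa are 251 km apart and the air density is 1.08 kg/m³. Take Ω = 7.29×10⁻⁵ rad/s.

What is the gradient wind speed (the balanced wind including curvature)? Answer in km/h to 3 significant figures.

98.1 km/h

Coriolis parameter at 52°S:
f = 2Ω sin φ = 2 × 7.29×10⁻⁵ × sin 52° = 1.15×10⁻⁴ s⁻¹
Pressure gradient: |∂P/∂n| = 1000 Pa / 251000 m = 3.98×10⁻³ Pa/m
Geostrophic speed: V_g = |∂P/∂n|/(fρ) = 3.98×10⁻³/(1.15×10⁻⁴ × 1.08) = 32.1 m/s
Around a low, centrifugal force acts outward with Coriolis, so pressure-gradient force balances both:
(1/ρ)|∂P/∂n| = fV + V²/R  →  V² + fR·V − fR·V_g = 0
With fR = 1.15×10⁻⁴ × 1331×10³ m = 153 m/s:
V = [−fR + √((fR)² + 4 fR V_g)]/2 = [−153 + √(153² + 4×153×32.1)]/2 = 27.3 m/s
Subgeostrophic (V < V_g = 32.1 m/s), as expected around a low.
Converting: 27.3 m/s × 3.6 = 98.1 km/h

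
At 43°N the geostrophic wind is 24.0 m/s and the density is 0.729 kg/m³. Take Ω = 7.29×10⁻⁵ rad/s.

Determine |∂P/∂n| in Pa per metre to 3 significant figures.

Coriolis parameter at 43°N:
f = 2Ω sin φ = 2 × 7.29×10⁻⁵ × sin 43° = 9.94×10⁻⁵ s⁻¹
Geostrophic balance rearranged: |∂P/∂n| = f ρ V_g
|∂P/∂n| = 9.94×10⁻⁵ × 0.729 × 24.0 = 1.74×10⁻³ Pa/m

1.74×10⁻³ Pa/m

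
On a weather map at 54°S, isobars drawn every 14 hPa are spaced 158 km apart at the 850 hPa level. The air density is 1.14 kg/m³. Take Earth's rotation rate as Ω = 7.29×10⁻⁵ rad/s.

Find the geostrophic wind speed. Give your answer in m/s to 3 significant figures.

65.9 m/s

Coriolis parameter at 54°S:
f = 2Ω sin φ = 2 × 7.29×10⁻⁵ × sin 54° = 1.18×10⁻⁴ s⁻¹
Pressure gradient: |∂P/∂n| = 1400 Pa / 158000 m = 8.86×10⁻³ Pa/m
Geostrophic balance (pressure-gradient force = Coriolis force):
V_g = (1/(fρ)) |∂P/∂n| = 8.86×10⁻³ / (1.18×10⁻⁴ × 1.14) = 65.9 m/s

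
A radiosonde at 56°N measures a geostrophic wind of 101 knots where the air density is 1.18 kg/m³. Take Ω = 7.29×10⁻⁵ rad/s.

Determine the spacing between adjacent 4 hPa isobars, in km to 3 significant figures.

Coriolis parameter at 56°N:
f = 2Ω sin φ = 2 × 7.29×10⁻⁵ × sin 56° = 1.21×10⁻⁴ s⁻¹
Wind speed in SI: 101 knots = 52.0 m/s
Geostrophic balance rearranged: |∂P/∂n| = f ρ V_g
|∂P/∂n| = 1.21×10⁻⁴ × 1.18 × 52.0 = 7.41×10⁻³ Pa/m
Isobar spacing: Δn = ΔP/|∂P/∂n| = 400 Pa / 7.41×10⁻³ Pa/m = 53974 m ≈ 54.0 km

54.0 km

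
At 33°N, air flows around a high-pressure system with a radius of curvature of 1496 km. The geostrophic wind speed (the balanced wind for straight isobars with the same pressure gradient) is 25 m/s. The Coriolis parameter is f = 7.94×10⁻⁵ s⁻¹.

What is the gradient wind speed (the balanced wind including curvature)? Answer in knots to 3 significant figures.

Around a high, pressure-gradient force acts outward with centrifugal, so Coriolis balances both:
fV = (1/ρ)|∂P/∂n| + V²/R  →  V² − fR·V + fR·V_g = 0
With fR = 7.94×10⁻⁵ × 1496×10³ m = 119 m/s:
V = [fR − √((fR)² − 4 fR V_g)]/2 = [119 − √(119² − 4×119×25)]/2 = 35.8 m/s
Supergeostrophic (V > V_g = 25 m/s), as expected around a high.
Converting: 35.8 m/s × 1.944 = 69.5 knots

69.5 knots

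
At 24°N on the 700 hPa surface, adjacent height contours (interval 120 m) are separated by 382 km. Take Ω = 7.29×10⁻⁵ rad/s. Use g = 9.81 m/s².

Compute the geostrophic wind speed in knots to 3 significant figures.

Coriolis parameter at 24°N:
f = 2Ω sin φ = 2 × 7.29×10⁻⁵ × sin 24° = 5.93×10⁻⁵ s⁻¹
Height gradient: |∂Z/∂n| = 120 m / 382000 m = 3.14×10⁻⁴
On a pressure surface, geostrophic balance gives V_g = (g/f)|∂Z/∂n|:
V_g = 9.81 × 3.14×10⁻⁴ / 5.93×10⁻⁵ = 52.0 m/s
Converting: 52.0 m/s × 1.944 = 101 knots

101 knots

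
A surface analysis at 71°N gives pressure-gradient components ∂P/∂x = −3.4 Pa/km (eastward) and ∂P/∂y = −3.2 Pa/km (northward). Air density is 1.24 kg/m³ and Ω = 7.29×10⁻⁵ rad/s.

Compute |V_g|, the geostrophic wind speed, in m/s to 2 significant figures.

27 m/s

Coriolis parameter at 71°N:
f = 2Ω sin φ = 2 × 7.29×10⁻⁵ × sin 71° = 1.38×10⁻⁴ s⁻¹
Component geostrophic relations (x east, y north):
u_g = −(1/(fρ)) ∂P/∂y,  v_g = (1/(fρ)) ∂P/∂x
u_g = −(−3.2×10⁻³)/(1.38×10⁻⁴ × 1.24) = 18.7 m/s;  v_g = (−3.4×10⁻³)/(1.38×10⁻⁴ × 1.24) = −19.9 m/s
|V_g| = √(u_g² + v_g²) = 27.3 m/s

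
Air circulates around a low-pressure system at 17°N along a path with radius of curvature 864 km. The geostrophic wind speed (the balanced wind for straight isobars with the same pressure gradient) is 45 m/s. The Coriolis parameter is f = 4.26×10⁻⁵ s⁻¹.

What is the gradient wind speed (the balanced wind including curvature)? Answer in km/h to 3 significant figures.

94.5 km/h

Around a low, centrifugal force acts outward with Coriolis, so pressure-gradient force balances both:
(1/ρ)|∂P/∂n| = fV + V²/R  →  V² + fR·V − fR·V_g = 0
With fR = 4.26×10⁻⁵ × 864×10³ m = 36.8 m/s:
V = [−fR + √((fR)² + 4 fR V_g)]/2 = [−36.8 + √(36.8² + 4×36.8×45)]/2 = 26.3 m/s
Subgeostrophic (V < V_g = 45 m/s), as expected around a low.
Converting: 26.3 m/s × 3.6 = 94.5 km/h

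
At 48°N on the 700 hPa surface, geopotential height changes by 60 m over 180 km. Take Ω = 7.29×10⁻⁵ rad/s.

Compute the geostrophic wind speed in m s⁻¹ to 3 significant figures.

Coriolis parameter at 48°N:
f = 2Ω sin φ = 2 × 7.29×10⁻⁵ × sin 48° = 1.08×10⁻⁴ s⁻¹
Height gradient: |∂Z/∂n| = 60 m / 180000 m = 3.33×10⁻⁴
On a pressure surface, geostrophic balance gives V_g = (g/f)|∂Z/∂n|:
V_g = 9.81 × 3.33×10⁻⁴ / 1.08×10⁻⁴ = 30.2 m/s

30.2 m s⁻¹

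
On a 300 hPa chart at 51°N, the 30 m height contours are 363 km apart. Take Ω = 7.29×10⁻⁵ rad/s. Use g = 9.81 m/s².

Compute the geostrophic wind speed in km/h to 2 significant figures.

Coriolis parameter at 51°N:
f = 2Ω sin φ = 2 × 7.29×10⁻⁵ × sin 51° = 1.13×10⁻⁴ s⁻¹
Height gradient: |∂Z/∂n| = 30 m / 363000 m = 8.26×10⁻⁵
On a pressure surface, geostrophic balance gives V_g = (g/f)|∂Z/∂n|:
V_g = 9.81 × 8.26×10⁻⁵ / 1.13×10⁻⁴ = 7.16 m/s
Converting: 7.16 m/s × 3.6 = 26 km/h

26 km/h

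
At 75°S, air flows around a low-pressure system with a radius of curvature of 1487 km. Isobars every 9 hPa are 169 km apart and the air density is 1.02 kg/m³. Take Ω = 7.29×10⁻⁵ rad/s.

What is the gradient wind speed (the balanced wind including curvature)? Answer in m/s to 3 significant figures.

32.1 m/s

Coriolis parameter at 75°S:
f = 2Ω sin φ = 2 × 7.29×10⁻⁵ × sin 75° = 1.41×10⁻⁴ s⁻¹
Pressure gradient: |∂P/∂n| = 900 Pa / 169000 m = 5.33×10⁻³ Pa/m
Geostrophic speed: V_g = |∂P/∂n|/(fρ) = 5.33×10⁻³/(1.41×10⁻⁴ × 1.02) = 37.1 m/s
Around a low, centrifugal force acts outward with Coriolis, so pressure-gradient force balances both:
(1/ρ)|∂P/∂n| = fV + V²/R  →  V² + fR·V − fR·V_g = 0
With fR = 1.41×10⁻⁴ × 1487×10³ m = 209 m/s:
V = [−fR + √((fR)² + 4 fR V_g)]/2 = [−209 + √(209² + 4×209×37.1)]/2 = 32.1 m/s
Subgeostrophic (V < V_g = 37.1 m/s), as expected around a low.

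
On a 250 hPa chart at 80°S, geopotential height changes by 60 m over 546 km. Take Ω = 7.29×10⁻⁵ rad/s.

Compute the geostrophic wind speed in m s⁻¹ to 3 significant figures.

7.51 m s⁻¹

Coriolis parameter at 80°S:
f = 2Ω sin φ = 2 × 7.29×10⁻⁵ × sin 80° = 1.44×10⁻⁴ s⁻¹
Height gradient: |∂Z/∂n| = 60 m / 546000 m = 1.10×10⁻⁴
On a pressure surface, geostrophic balance gives V_g = (g/f)|∂Z/∂n|:
V_g = 9.81 × 1.10×10⁻⁴ / 1.44×10⁻⁴ = 7.51 m/s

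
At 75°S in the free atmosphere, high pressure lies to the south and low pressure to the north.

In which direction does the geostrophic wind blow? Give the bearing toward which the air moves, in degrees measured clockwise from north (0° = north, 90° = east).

The pressure-gradient force points toward the north (bearing 000°).
Geostrophic balance: in the Southern Hemisphere the Coriolis force deflects motion to the left, so the geostrophic wind blows 90° to the left of the pressure-gradient force (low pressure on the right).
Rotating 000° by 90° counterclockwise gives 270° — the wind blows toward the west.

270°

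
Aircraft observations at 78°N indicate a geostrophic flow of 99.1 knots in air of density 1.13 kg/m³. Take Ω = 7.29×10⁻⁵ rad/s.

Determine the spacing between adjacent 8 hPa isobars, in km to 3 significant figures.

Coriolis parameter at 78°N:
f = 2Ω sin φ = 2 × 7.29×10⁻⁵ × sin 78° = 1.43×10⁻⁴ s⁻¹
Wind speed in SI: 99.1 knots = 51.0 m/s
Geostrophic balance rearranged: |∂P/∂n| = f ρ V_g
|∂P/∂n| = 1.43×10⁻⁴ × 1.13 × 51.0 = 8.22×10⁻³ Pa/m
Isobar spacing: Δn = ΔP/|∂P/∂n| = 800 Pa / 8.22×10⁻³ Pa/m = 97373 m ≈ 97.4 km

97.4 km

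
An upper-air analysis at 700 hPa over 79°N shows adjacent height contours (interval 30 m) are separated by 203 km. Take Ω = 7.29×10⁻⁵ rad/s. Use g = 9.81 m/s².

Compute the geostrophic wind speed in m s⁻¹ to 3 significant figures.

Coriolis parameter at 79°N:
f = 2Ω sin φ = 2 × 7.29×10⁻⁵ × sin 79° = 1.43×10⁻⁴ s⁻¹
Height gradient: |∂Z/∂n| = 30 m / 203000 m = 1.48×10⁻⁴
On a pressure surface, geostrophic balance gives V_g = (g/f)|∂Z/∂n|:
V_g = 9.81 × 1.48×10⁻⁴ / 1.43×10⁻⁴ = 10.1 m/s

10.1 m s⁻¹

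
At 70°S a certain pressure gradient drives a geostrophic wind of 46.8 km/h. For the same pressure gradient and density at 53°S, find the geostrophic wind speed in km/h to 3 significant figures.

55.1 km/h

With the same pressure gradient and density, V_g ∝ 1/f ∝ 1/sin φ.
V₂ = V₁ · sin φ₁ / sin φ₂ = 46.8 × sin 70° / sin 53°
V₂ = 46.8 × 0.9397/0.7986 = 55.1 km/h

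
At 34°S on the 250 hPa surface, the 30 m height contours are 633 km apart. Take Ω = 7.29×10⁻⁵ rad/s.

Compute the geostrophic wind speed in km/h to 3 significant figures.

20.5 km/h

Coriolis parameter at 34°S:
f = 2Ω sin φ = 2 × 7.29×10⁻⁵ × sin 34° = 8.15×10⁻⁵ s⁻¹
Height gradient: |∂Z/∂n| = 30 m / 633000 m = 4.74×10⁻⁵
On a pressure surface, geostrophic balance gives V_g = (g/f)|∂Z/∂n|:
V_g = 9.81 × 4.74×10⁻⁵ / 8.15×10⁻⁵ = 5.70 m/s
Converting: 5.70 m/s × 3.6 = 20.5 km/h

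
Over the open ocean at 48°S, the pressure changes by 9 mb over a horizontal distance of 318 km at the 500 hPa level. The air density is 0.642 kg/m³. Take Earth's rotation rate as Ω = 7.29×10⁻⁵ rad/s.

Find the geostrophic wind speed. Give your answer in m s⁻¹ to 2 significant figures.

Coriolis parameter at 48°S:
f = 2Ω sin φ = 2 × 7.29×10⁻⁵ × sin 48° = 1.08×10⁻⁴ s⁻¹
Pressure gradient: |∂P/∂n| = 900 Pa / 318000 m = 2.83×10⁻³ Pa/m
Geostrophic balance (pressure-gradient force = Coriolis force):
V_g = (1/(fρ)) |∂P/∂n| = 2.83×10⁻³ / (1.08×10⁻⁴ × 0.642) = 40.7 m/s

41 m s⁻¹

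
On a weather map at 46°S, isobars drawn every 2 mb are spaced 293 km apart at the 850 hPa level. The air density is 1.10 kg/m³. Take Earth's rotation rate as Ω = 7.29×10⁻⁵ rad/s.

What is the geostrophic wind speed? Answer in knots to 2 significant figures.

12 knots

Coriolis parameter at 46°S:
f = 2Ω sin φ = 2 × 7.29×10⁻⁵ × sin 46° = 1.05×10⁻⁴ s⁻¹
Pressure gradient: |∂P/∂n| = 200 Pa / 293000 m = 6.83×10⁻⁴ Pa/m
Geostrophic balance (pressure-gradient force = Coriolis force):
V_g = (1/(fρ)) |∂P/∂n| = 6.83×10⁻⁴ / (1.05×10⁻⁴ × 1.10) = 5.92 m/s
Converting: 5.92 m/s × 1.944 = 12 knots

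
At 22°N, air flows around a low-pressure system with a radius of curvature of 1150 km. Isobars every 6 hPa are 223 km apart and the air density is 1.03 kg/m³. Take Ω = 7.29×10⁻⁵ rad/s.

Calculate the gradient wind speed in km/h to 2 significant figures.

110 km/h

Coriolis parameter at 22°N:
f = 2Ω sin φ = 2 × 7.29×10⁻⁵ × sin 22° = 5.46×10⁻⁵ s⁻¹
Pressure gradient: |∂P/∂n| = 600 Pa / 223000 m = 2.69×10⁻³ Pa/m
Geostrophic speed: V_g = |∂P/∂n|/(fρ) = 2.69×10⁻³/(5.46×10⁻⁵ × 1.03) = 47.8 m/s
Around a low, centrifugal force acts outward with Coriolis, so pressure-gradient force balances both:
(1/ρ)|∂P/∂n| = fV + V²/R  →  V² + fR·V − fR·V_g = 0
With fR = 5.46×10⁻⁵ × 1150×10³ m = 62.8 m/s:
V = [−fR + √((fR)² + 4 fR V_g)]/2 = [−62.8 + √(62.8² + 4×62.8×47.8)]/2 = 31.8 m/s
Subgeostrophic (V < V_g = 47.8 m/s), as expected around a low.
Converting: 31.8 m/s × 3.6 = 110 km/h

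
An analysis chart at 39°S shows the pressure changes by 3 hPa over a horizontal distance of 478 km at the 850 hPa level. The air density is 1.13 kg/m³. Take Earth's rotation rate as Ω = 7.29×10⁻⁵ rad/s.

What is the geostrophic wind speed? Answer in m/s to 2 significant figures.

6.1 m/s

Coriolis parameter at 39°S:
f = 2Ω sin φ = 2 × 7.29×10⁻⁵ × sin 39° = 9.18×10⁻⁵ s⁻¹
Pressure gradient: |∂P/∂n| = 300 Pa / 478000 m = 6.28×10⁻⁴ Pa/m
Geostrophic balance (pressure-gradient force = Coriolis force):
V_g = (1/(fρ)) |∂P/∂n| = 6.28×10⁻⁴ / (9.18×10⁻⁵ × 1.13) = 6.05 m/s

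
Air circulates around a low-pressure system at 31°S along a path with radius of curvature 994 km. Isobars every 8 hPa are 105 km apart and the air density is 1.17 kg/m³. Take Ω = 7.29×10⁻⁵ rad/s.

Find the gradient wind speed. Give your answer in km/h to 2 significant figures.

Coriolis parameter at 31°S:
f = 2Ω sin φ = 2 × 7.29×10⁻⁵ × sin 31° = 7.51×10⁻⁵ s⁻¹
Pressure gradient: |∂P/∂n| = 800 Pa / 105000 m = 7.62×10⁻³ Pa/m
Geostrophic speed: V_g = |∂P/∂n|/(fρ) = 7.62×10⁻³/(7.51×10⁻⁵ × 1.17) = 86.7 m/s
Around a low, centrifugal force acts outward with Coriolis, so pressure-gradient force balances both:
(1/ρ)|∂P/∂n| = fV + V²/R  →  V² + fR·V − fR·V_g = 0
With fR = 7.51×10⁻⁵ × 994×10³ m = 74.6 m/s:
V = [−fR + √((fR)² + 4 fR V_g)]/2 = [−74.6 + √(74.6² + 4×74.6×86.7)]/2 = 51.4 m/s
Subgeostrophic (V < V_g = 86.7 m/s), as expected around a low.
Converting: 51.4 m/s × 3.6 = 180 km/h

180 km/h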